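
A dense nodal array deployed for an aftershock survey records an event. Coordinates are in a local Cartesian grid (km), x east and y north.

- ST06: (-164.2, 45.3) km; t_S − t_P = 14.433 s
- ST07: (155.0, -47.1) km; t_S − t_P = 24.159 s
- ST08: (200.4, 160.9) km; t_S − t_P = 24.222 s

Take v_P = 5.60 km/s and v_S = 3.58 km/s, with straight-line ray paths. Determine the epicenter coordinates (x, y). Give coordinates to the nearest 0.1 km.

-32.7 km east, 102.1 km north

Distance from S−P lag: d = Δt · v_P v_S / (v_P − v_S) = Δt · (5.60·3.58)/(5.60−3.58) ≈ 9.9248·Δt.
So d_ST06 = 143.24, d_ST07 = 239.77, d_ST08 = 240.40 km.
Circle about each station: (x + 164.2)² + (y − 45.3)² = 143.24²; (x − 155.0)² + (y + 47.1)² = 239.77²; (x − 200.4)² + (y − 160.9)² = 240.40².
Subtracting the ST06 equation from the ST07 and ST08 equations removes the quadratic terms:
638.4 x − 184.8 y = -39742.28
729.2 x + 231.2 y = -239.22
Solving the 2×2 system: x ≈ -32.7, y ≈ 102.1 km.
Check against ST06 (with the unrounded x, y): √((x + 164.2)²+(y − 45.3)²) = 143.24 ≈ 143.24 km. ✓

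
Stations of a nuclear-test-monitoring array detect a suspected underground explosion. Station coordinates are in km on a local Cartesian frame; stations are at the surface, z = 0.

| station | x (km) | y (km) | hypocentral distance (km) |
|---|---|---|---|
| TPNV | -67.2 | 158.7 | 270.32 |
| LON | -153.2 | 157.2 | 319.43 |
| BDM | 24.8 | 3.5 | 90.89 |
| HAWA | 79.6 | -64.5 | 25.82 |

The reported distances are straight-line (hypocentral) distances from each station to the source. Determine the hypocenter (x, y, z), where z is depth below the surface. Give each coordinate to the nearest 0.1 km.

Each station gives a sphere (x−x_i)² + (y−y_i)² + z² = d_i² (stations at z=0).
Subtracting the TPNV sphere from LON and BDM: z² cancels, leaving linear equations in x and y:
-172.0 x − 3.0 y = -10482.07
184.0 x − 310.4 y = 35737.67
Solving: x ≈ 62.306, y ≈ -78.200 km (keep extra digits for the depth step; rounded: 62.3, -78.2).
Then from the TPNV sphere: z² = 270.32² − (x + 67.2)² − (y − 158.7)² with x = 62.306, y = -78.200, so z ≈ 13.397 ≈ 13.4 km.

(62.3, -78.2, 13.4)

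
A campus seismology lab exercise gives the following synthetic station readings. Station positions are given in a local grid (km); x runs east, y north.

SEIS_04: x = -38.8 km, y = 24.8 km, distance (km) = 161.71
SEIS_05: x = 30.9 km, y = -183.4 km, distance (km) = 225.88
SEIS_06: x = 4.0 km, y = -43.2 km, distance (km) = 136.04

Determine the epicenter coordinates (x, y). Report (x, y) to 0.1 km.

Circle about each station: (x + 38.8)² + (y − 24.8)² = 161.71²; (x − 30.9)² + (y + 183.4)² = 225.88²; (x − 4.0)² + (y + 43.2)² = 136.04².
Subtracting pairs of circle equations eliminates x²+y² and gives linear equations (the radical axes):
139.4 x − 416.4 y = 7598.24
85.6 x − 136.0 y = 7405.00
Solving the 2×2 system: x ≈ 122.9, y ≈ 22.9 km.

x ≈ 122.9 km, y ≈ 22.9 km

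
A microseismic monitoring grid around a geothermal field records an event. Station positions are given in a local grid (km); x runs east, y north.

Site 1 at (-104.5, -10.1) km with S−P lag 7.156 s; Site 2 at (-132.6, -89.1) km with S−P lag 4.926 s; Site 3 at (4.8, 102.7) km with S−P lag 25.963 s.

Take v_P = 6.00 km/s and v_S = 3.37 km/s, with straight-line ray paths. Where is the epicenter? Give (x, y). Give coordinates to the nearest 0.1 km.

Distance from S−P lag: d = Δt · v_P v_S / (v_P − v_S) = Δt · (6.00·3.37)/(6.00−3.37) ≈ 7.6882·Δt.
So d_Site 1 = 55.02, d_Site 2 = 37.87, d_Site 3 = 199.61 km.
Circle about each station: (x + 104.5)² + (y + 10.1)² = 55.02²; (x + 132.6)² + (y + 89.1)² = 37.87²; (x − 4.8)² + (y − 102.7)² = 199.61².
Subtracting the Site 1 equation from the Site 2 and Site 3 equations removes the quadratic terms:
-56.2 x − 158.0 y = 16092.37
218.6 x + 225.6 y = -37268.88
Solving the 2×2 system: x ≈ -103.3, y ≈ -65.1 km.

(-103.3, -65.1)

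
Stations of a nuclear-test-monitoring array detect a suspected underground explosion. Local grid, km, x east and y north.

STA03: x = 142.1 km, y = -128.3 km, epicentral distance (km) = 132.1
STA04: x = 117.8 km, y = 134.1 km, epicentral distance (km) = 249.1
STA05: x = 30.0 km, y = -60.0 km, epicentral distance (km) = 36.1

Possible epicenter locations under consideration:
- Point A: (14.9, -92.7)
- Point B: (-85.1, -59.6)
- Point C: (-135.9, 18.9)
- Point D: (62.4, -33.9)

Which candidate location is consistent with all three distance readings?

Point A

For each candidate, compare |candidate − station| to the reported distance:
Point A: residuals STA03 0.0, STA04 0.0, STA05 0.1 → max 0.1 km
Point B: residuals STA03 105.3, STA04 31.4, STA05 79.0 → max 105.3 km
Point C: residuals STA03 182.5, STA04 29.5, STA05 147.6 → max 182.5 km
Point D: residuals STA03 8.6, STA04 72.2, STA05 5.5 → max 72.2 km
Only Point A has all residuals ≈ 0.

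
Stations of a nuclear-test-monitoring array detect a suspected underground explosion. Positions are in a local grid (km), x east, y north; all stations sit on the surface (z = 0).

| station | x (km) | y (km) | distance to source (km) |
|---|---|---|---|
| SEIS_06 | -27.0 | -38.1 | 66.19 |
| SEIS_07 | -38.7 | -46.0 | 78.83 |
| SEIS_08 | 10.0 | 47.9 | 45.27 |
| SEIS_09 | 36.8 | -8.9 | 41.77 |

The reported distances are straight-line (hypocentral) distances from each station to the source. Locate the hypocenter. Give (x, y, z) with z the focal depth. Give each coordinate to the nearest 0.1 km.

Each station gives a sphere (x−x_i)² + (y−y_i)² + z² = d_i² (stations at z=0).
Subtracting the SEIS_06 sphere from SEIS_07 and SEIS_08: z² cancels, leaving linear equations in x and y:
-23.4 x − 15.8 y = -399.97
74.0 x + 172.0 y = 2545.54
Solving: x ≈ 10.007, y ≈ 10.494 km (keep extra digits for the depth step; rounded: 10.0, 10.5).
Then from the SEIS_06 sphere: z² = 66.19² − (x + 27.0)² − (y + 38.1)² with x = 10.007, y = 10.494, so z ≈ 25.499 ≈ 25.5 km.

x ≈ 10.0 km, y ≈ 10.5 km, depth ≈ 25.5 km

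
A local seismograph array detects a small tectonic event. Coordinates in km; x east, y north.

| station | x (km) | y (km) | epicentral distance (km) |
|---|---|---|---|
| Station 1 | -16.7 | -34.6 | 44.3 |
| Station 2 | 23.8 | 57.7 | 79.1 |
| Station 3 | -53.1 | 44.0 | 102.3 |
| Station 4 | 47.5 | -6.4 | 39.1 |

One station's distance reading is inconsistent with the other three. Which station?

Solve using three stations at a time. Using Station 1, Station 2, Station 3 (subtract circle equations pairwise → linear system) gives (x, y) ≈ (25.6, -21.4).
Distances from that point to each station vs reported:
  Station 1: calculated 44.3 vs reported 44.3 → residual 0.0 km
  Station 2: calculated 79.1 vs reported 79.1 → residual 0.0 km
  Station 3: calculated 102.3 vs reported 102.3 → residual 0.0 km
  Station 4: calculated 26.5 vs reported 39.1 → residual 12.6 km
Station 1, Station 2, Station 3 are mutually consistent (residuals ≈ 0); Station 4 is off by 12.6 km.

Station 4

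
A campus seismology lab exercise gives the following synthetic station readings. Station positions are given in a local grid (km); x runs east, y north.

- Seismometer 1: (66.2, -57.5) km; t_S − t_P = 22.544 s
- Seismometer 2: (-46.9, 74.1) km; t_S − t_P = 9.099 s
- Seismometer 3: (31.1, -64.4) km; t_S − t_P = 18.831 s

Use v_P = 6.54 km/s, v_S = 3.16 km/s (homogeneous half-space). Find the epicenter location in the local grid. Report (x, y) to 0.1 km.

Distance from S−P lag: d = Δt · v_P v_S / (v_P − v_S) = Δt · (6.54·3.16)/(6.54−3.16) ≈ 6.1143·Δt.
So d_Seismometer 1 = 137.84, d_Seismometer 2 = 55.63, d_Seismometer 3 = 115.14 km.
Circle about each station: (x − 66.2)² + (y + 57.5)² = 137.84²; (x + 46.9)² + (y − 74.1)² = 55.63²; (x − 31.1)² + (y + 64.4)² = 115.14².
Subtracting pairs of circle equations eliminates x²+y² and gives linear equations (the radical axes):
-226.2 x + 263.2 y = 15906.90
-70.2 x − 13.8 y = 3168.53
Solving the 2×2 system: x ≈ -48.8, y ≈ 18.5 km.

-48.8 km east, 18.5 km north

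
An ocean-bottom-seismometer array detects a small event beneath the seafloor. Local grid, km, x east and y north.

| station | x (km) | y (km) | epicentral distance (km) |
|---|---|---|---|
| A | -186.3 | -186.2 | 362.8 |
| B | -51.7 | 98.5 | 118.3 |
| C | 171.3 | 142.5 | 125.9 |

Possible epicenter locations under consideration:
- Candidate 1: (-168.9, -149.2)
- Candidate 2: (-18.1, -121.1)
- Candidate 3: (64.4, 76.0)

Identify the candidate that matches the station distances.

For each candidate, compare |candidate − station| to the reported distance:
Candidate 1: residuals A 321.9, B 155.7, C 322.2 → max 322.2 km
Candidate 2: residuals A 182.4, B 103.9, C 198.7 → max 198.7 km
Candidate 3: residuals A 0.0, B 0.0, C 0.0 → max 0.0 km
Only Candidate 3 has all residuals ≈ 0.

Candidate 3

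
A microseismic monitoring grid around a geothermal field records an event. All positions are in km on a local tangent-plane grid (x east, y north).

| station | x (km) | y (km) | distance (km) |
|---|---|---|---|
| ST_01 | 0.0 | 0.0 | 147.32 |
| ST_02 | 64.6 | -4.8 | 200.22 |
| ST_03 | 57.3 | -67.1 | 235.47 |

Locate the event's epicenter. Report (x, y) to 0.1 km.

Circle about each station: x² + y² = 147.32²; (x − 64.6)² + (y + 4.8)² = 200.22²; (x − 57.3)² + (y + 67.1)² = 235.47².
Subtracting the ST_01 equation from the ST_02 and ST_03 equations removes the quadratic terms:
129.2 x − 9.6 y = -14188.67
114.6 x − 134.2 y = -25957.24
Solving the 2×2 system: x ≈ -101.9, y ≈ 106.4 km.

(-101.9, 106.4)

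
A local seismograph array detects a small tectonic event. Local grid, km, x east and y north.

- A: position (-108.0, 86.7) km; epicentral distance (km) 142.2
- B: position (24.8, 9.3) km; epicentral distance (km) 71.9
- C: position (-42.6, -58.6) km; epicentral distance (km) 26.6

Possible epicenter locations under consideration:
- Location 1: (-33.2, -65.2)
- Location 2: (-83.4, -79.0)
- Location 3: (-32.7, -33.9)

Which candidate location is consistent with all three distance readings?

Location 3

For each candidate, compare |candidate − station| to the reported distance:
Location 1: residuals A 27.1, B 22.5, C 15.1 → max 27.1 km
Location 2: residuals A 25.3, B 67.8, C 19.0 → max 67.8 km
Location 3: residuals A 0.0, B 0.0, C 0.0 → max 0.0 km
Only Location 3 has all residuals ≈ 0.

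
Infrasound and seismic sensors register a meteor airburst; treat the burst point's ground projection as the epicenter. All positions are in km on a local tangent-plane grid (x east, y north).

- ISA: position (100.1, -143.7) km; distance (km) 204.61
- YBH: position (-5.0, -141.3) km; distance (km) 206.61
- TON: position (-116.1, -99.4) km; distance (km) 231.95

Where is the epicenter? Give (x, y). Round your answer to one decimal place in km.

Circle about each station: (x − 100.1)² + (y + 143.7)² = 204.61²; (x + 5.0)² + (y + 141.3)² = 206.61²; (x + 116.1)² + (y + 99.4)² = 231.95².
Subtracting pairs of circle equations eliminates x²+y² and gives linear equations (the radical axes):
-210.2 x + 4.8 y = -11501.45
-432.4 x + 88.6 y = -19245.68
Solving the 2×2 system: x ≈ 56.0, y ≈ 56.1 km.
Check against ISA (with the unrounded x, y): √((x − 100.1)²+(y + 143.7)²) = 204.58 ≈ 204.61 km. ✓

x ≈ 56.0 km, y ≈ 56.1 km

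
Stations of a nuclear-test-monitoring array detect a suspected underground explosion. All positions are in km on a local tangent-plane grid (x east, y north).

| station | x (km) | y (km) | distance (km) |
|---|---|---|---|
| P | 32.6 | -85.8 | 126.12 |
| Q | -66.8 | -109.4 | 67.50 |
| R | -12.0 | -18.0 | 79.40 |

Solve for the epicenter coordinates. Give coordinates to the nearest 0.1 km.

(-86.7, -44.9)

Circle about each station: (x − 32.6)² + (y + 85.8)² = 126.12²; (x + 66.8)² + (y + 109.4)² = 67.50²; (x + 12.0)² + (y + 18.0)² = 79.40².
Subtracting pairs of circle equations eliminates x²+y² and gives linear equations (the radical axes):
-198.8 x − 47.2 y = 19356.20
-89.2 x + 135.6 y = 1645.49
Solving the 2×2 system: x ≈ -86.7, y ≈ -44.9 km.
Check against P (with the unrounded x, y): √((x − 32.6)²+(y + 85.8)²) = 126.12 ≈ 126.12 km. ✓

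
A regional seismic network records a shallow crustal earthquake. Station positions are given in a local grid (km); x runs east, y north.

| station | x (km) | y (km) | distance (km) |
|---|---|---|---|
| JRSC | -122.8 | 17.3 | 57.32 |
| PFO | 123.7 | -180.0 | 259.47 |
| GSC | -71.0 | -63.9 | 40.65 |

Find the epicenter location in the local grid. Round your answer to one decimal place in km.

x ≈ -84.9 km, y ≈ -25.7 km

Circle about each station: (x + 122.8)² + (y − 17.3)² = 57.32²; (x − 123.7)² + (y + 180.0)² = 259.47²; (x + 71.0)² + (y + 63.9)² = 40.65².
Subtracting pairs of circle equations eliminates x²+y² and gives linear equations (the radical axes):
493.0 x − 394.6 y = -31716.54
103.6 x − 162.4 y = -4621.76
Solving the 2×2 system: x ≈ -84.9, y ≈ -25.7 km.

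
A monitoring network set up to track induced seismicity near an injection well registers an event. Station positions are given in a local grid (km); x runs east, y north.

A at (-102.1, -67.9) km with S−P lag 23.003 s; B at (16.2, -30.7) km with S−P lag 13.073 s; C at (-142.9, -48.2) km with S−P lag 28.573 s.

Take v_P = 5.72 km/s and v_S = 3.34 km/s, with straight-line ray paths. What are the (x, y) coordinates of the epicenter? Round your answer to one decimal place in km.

Distance from S−P lag: d = Δt · v_P v_S / (v_P − v_S) = Δt · (5.72·3.34)/(5.72−3.34) ≈ 8.0272·Δt.
So d_A = 184.65, d_B = 104.94, d_C = 229.36 km.
Circle about each station: (x + 102.1)² + (y + 67.9)² = 184.65²; (x − 16.2)² + (y + 30.7)² = 104.94²; (x + 142.9)² + (y + 48.2)² = 229.36².
Subtracting pairs of circle equations eliminates x²+y² and gives linear equations (the radical axes):
236.6 x + 74.4 y = 9253.33
-81.6 x + 39.4 y = -10801.56
Solving the 2×2 system: x ≈ 75.9, y ≈ -117.0 km.

x ≈ 75.9 km, y ≈ -117.0 km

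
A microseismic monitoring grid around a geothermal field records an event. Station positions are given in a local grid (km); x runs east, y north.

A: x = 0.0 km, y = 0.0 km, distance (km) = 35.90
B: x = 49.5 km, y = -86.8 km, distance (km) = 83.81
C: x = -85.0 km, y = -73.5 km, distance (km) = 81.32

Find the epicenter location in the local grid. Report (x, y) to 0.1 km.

Circle about each station: x² + y² = 35.90²; (x − 49.5)² + (y + 86.8)² = 83.81²; (x + 85.0)² + (y + 73.5)² = 81.32².
Subtracting the A equation from the B and C equations removes the quadratic terms:
99.0 x − 173.6 y = 4249.18
-170.0 x − 147.0 y = 7303.12
Solving the 2×2 system: x ≈ -14.6, y ≈ -32.8 km.
Check against A (with the unrounded x, y): √(x²+y²) = 35.90 ≈ 35.90 km. ✓

-14.6 km east, -32.8 km north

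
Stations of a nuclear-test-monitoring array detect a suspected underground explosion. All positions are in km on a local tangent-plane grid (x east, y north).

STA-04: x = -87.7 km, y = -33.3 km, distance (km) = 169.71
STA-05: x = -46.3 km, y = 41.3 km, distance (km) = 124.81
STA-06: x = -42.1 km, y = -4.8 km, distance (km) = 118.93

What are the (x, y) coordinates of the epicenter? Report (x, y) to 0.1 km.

x ≈ 75.4 km, y ≈ 13.6 km

Circle about each station: (x + 87.7)² + (y + 33.3)² = 169.71²; (x + 46.3)² + (y − 41.3)² = 124.81²; (x + 42.1)² + (y + 4.8)² = 118.93².
Subtracting the STA-04 equation from the STA-05 and STA-06 equations removes the quadratic terms:
82.8 x + 149.2 y = 8273.15
91.2 x + 57.0 y = 7652.41
Solving the 2×2 system: x ≈ 75.4, y ≈ 13.6 km.
Check against STA-04 (with the unrounded x, y): √((x + 87.7)²+(y + 33.3)²) = 169.72 ≈ 169.71 km. ✓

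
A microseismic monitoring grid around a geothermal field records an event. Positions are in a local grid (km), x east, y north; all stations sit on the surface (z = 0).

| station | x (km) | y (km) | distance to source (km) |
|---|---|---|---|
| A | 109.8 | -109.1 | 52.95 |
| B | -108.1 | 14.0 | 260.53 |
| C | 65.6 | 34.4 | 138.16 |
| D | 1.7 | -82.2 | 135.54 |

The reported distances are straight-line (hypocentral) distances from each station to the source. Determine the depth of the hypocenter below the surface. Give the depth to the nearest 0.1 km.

Each station gives a sphere (x−x_i)² + (y−y_i)² + z² = d_i² (stations at z=0).
Subtracting the A sphere from B and C: z² cancels, leaving linear equations in x and y:
-435.8 x + 246.2 y = -77149.42
-88.4 x + 287.0 y = -34756.61
Solving: x ≈ 131.495, y ≈ -80.601 km (keep extra digits for the depth step; rounded: 131.5, -80.6).
Then from the A sphere: z² = 52.95² − (x − 109.8)² − (y + 109.1)² with x = 131.495, y = -80.601, so z ≈ 38.998 ≈ 39.0 km.

39.0 km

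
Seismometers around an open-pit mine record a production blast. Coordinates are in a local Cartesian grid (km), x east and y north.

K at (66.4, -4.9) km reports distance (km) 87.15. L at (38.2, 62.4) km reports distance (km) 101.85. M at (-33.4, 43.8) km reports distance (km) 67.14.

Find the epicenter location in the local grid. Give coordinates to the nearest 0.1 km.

x ≈ -19.1 km, y ≈ -21.8 km

Circle about each station: (x − 66.4)² + (y + 4.9)² = 87.15²; (x − 38.2)² + (y − 62.4)² = 101.85²; (x + 33.4)² + (y − 43.8)² = 67.14².
Subtracting the K equation from the L and M equations removes the quadratic terms:
-56.4 x + 134.6 y = -1858.27
-199.6 x + 97.4 y = 1688.37
Solving the 2×2 system: x ≈ -19.1, y ≈ -21.8 km.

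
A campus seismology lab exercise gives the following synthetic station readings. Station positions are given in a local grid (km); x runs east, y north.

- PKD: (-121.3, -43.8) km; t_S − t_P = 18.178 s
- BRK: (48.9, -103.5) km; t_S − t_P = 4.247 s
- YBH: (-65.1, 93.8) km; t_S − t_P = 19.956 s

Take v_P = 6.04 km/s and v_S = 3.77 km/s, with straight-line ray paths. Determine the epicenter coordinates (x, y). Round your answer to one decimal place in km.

Distance from S−P lag: d = Δt · v_P v_S / (v_P − v_S) = Δt · (6.04·3.77)/(6.04−3.77) ≈ 10.0312·Δt.
So d_PKD = 182.35, d_BRK = 42.60, d_YBH = 200.18 km.
Circle about each station: (x + 121.3)² + (y + 43.8)² = 182.35²; (x − 48.9)² + (y + 103.5)² = 42.60²; (x + 65.1)² + (y − 93.8)² = 200.18².
Subtracting pairs of circle equations eliminates x²+y² and gives linear equations (the radical axes):
340.4 x − 119.4 y = 27908.09
112.4 x + 275.2 y = -10416.19
Solving the 2×2 system: x ≈ 60.1, y ≈ -62.4 km.
Check against PKD (with the unrounded x, y): √((x + 121.3)²+(y + 43.8)²) = 182.35 ≈ 182.35 km. ✓

x ≈ 60.1 km, y ≈ -62.4 km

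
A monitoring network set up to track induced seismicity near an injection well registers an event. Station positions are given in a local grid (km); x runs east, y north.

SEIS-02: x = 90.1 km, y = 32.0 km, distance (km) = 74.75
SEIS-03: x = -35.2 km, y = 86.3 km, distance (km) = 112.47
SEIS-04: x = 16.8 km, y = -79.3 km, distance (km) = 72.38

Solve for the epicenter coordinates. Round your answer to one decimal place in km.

26.7 km east, -7.6 km north

Circle about each station: (x − 90.1)² + (y − 32.0)² = 74.75²; (x + 35.2)² + (y − 86.3)² = 112.47²; (x − 16.8)² + (y + 79.3)² = 72.38².
Subtracting pairs of circle equations eliminates x²+y² and gives linear equations (the radical axes):
-250.6 x + 108.6 y = -7517.22
-146.6 x − 222.6 y = -2222.58
Solving the 2×2 system: x ≈ 26.7, y ≈ -7.6 km.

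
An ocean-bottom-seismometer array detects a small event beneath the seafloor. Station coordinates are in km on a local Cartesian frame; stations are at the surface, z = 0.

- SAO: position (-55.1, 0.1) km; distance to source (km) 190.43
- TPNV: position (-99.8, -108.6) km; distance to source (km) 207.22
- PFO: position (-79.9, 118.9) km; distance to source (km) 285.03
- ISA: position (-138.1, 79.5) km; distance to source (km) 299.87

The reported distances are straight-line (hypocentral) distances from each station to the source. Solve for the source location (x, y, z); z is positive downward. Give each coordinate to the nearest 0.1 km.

Each station gives a sphere (x−x_i)² + (y−y_i)² + z² = d_i² (stations at z=0).
Subtracting the SAO sphere from TPNV and PFO: z² cancels, leaving linear equations in x and y:
-89.4 x − 217.4 y = 12041.44
-49.6 x + 237.6 y = -27493.32
Solving: x ≈ 97.301, y ≈ -95.401 km (keep extra digits for the depth step; rounded: 97.3, -95.4).
Then from the SAO sphere: z² = 190.43² − (x + 55.1)² − (y − 0.1)² with x = 97.301, y = -95.401, so z ≈ 62.587 ≈ 62.6 km.

(97.3, -95.4, 62.6)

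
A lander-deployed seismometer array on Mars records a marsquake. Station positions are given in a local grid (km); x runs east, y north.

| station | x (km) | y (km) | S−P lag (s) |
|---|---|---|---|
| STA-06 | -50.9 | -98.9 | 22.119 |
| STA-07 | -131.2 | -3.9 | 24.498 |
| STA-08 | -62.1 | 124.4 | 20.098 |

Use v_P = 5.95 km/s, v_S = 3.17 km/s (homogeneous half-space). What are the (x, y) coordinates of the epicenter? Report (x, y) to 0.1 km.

(32.3, 26.0)

Distance from S−P lag: d = Δt · v_P v_S / (v_P − v_S) = Δt · (5.95·3.17)/(5.95−3.17) ≈ 6.7847·Δt.
So d_STA-06 = 150.07, d_STA-07 = 166.21, d_STA-08 = 136.36 km.
Circle about each station: (x + 50.9)² + (y + 98.9)² = 150.07²; (x + 131.2)² + (y + 3.9)² = 166.21²; (x + 62.1)² + (y − 124.4)² = 136.36².
Subtracting the STA-06 equation from the STA-07 and STA-08 equations removes the quadratic terms:
-160.6 x + 190.0 y = -248.13
-22.4 x + 446.6 y = 10886.71
Solving the 2×2 system: x ≈ 32.3, y ≈ 26.0 km.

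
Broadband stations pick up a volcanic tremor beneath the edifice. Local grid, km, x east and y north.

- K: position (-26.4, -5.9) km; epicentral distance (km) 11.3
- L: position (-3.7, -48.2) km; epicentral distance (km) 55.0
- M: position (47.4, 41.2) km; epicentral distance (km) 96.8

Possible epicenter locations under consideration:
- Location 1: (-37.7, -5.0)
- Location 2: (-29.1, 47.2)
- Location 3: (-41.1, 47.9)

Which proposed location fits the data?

Location 1

For each candidate, compare |candidate − station| to the reported distance:
Location 1: residuals K 0.0, L 0.0, M 0.0 → max 0.0 km
Location 2: residuals K 41.9, L 43.7, M 20.1 → max 43.7 km
Location 3: residuals K 44.5, L 48.1, M 8.0 → max 48.1 km
Only Location 1 has all residuals ≈ 0.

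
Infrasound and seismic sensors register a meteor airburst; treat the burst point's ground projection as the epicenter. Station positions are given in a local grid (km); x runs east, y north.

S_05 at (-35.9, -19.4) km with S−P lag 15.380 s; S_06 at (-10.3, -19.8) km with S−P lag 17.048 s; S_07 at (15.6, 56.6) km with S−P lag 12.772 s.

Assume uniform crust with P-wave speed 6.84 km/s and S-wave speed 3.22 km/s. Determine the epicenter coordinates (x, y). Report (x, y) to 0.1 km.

Distance from S−P lag: d = Δt · v_P v_S / (v_P − v_S) = Δt · (6.84·3.22)/(6.84−3.22) ≈ 6.0842·Δt.
So d_S_05 = 93.57, d_S_06 = 103.72, d_S_07 = 77.71 km.
Circle about each station: (x + 35.9)² + (y + 19.4)² = 93.57²; (x + 10.3)² + (y + 19.8)² = 103.72²; (x − 15.6)² + (y − 56.6)² = 77.71².
Subtracting the S_05 equation from the S_06 and S_07 equations removes the quadratic terms:
51.2 x − 0.8 y = -3169.53
103.0 x + 152.0 y = 4498.25
Solving the 2×2 system: x ≈ -60.8, y ≈ 70.8 km.

(-60.8, 70.8)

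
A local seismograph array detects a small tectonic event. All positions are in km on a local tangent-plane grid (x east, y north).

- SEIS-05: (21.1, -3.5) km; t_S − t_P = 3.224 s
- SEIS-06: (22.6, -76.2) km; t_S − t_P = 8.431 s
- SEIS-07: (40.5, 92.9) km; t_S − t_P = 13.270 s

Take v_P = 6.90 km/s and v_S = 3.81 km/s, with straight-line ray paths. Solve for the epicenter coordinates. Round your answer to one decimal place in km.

Distance from S−P lag: d = Δt · v_P v_S / (v_P − v_S) = Δt · (6.90·3.81)/(6.90−3.81) ≈ 8.5078·Δt.
So d_SEIS-05 = 27.43, d_SEIS-06 = 71.73, d_SEIS-07 = 112.90 km.
Circle about each station: (x − 21.1)² + (y + 3.5)² = 27.43²; (x − 22.6)² + (y + 76.2)² = 71.73²; (x − 40.5)² + (y − 92.9)² = 112.90².
Subtracting pairs of circle equations eliminates x²+y² and gives linear equations (the radical axes):
3.0 x − 145.4 y = 1466.95
38.8 x + 192.8 y = -2180.81
Solving the 2×2 system: x ≈ -5.5, y ≈ -10.2 km.
Check against SEIS-05 (with the unrounded x, y): √((x − 21.1)²+(y + 3.5)²) = 27.44 ≈ 27.43 km. ✓

x ≈ -5.5 km, y ≈ -10.2 km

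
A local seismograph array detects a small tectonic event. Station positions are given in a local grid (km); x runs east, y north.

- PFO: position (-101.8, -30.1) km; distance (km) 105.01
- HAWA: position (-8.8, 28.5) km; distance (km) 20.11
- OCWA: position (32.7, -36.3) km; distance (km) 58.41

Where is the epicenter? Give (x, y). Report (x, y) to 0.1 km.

Circle about each station: (x + 101.8)² + (y + 30.1)² = 105.01²; (x + 8.8)² + (y − 28.5)² = 20.11²; (x − 32.7)² + (y + 36.3)² = 58.41².
Subtracting the PFO equation from the HAWA and OCWA equations removes the quadratic terms:
186.0 x + 117.2 y = 243.13
269.0 x − 12.4 y = -1266.90
Solving the 2×2 system: x ≈ -4.3, y ≈ 8.9 km.
Check against PFO (with the unrounded x, y): √((x + 101.8)²+(y + 30.1)²) = 105.01 ≈ 105.01 km. ✓

-4.3 km east, 8.9 km north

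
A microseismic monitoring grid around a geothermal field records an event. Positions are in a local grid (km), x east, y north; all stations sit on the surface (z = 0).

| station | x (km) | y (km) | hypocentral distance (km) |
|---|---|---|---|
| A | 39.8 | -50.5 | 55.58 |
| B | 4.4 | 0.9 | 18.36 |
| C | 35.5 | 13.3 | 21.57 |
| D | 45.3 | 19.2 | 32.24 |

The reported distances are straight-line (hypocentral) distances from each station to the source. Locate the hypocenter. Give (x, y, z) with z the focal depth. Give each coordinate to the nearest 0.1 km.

x ≈ 20.4 km, y ≈ 0.8 km, depth ≈ 9.0 km

Each station gives a sphere (x−x_i)² + (y−y_i)² + z² = d_i² (stations at z=0).
Subtracting the A sphere from B and C: z² cancels, leaving linear equations in x and y:
-70.8 x + 102.8 y = -1362.07
-8.6 x + 127.6 y = -73.28
Solving: x ≈ 20.401, y ≈ 0.801 km (keep extra digits for the depth step; rounded: 20.4, 0.8).
Then from the A sphere: z² = 55.58² − (x − 39.8)² − (y + 50.5)² with x = 20.401, y = 0.801, so z ≈ 9.001 ≈ 9.0 km.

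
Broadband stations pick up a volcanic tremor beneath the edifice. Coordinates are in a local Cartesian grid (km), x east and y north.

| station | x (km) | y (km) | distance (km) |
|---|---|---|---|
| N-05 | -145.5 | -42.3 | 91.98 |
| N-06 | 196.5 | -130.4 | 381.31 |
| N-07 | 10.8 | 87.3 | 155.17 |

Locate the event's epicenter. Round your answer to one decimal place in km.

(-139.7, 49.5)

Circle about each station: (x + 145.5)² + (y + 42.3)² = 91.98²; (x − 196.5)² + (y + 130.4)² = 381.31²; (x − 10.8)² + (y − 87.3)² = 155.17².
Subtracting the N-05 equation from the N-06 and N-07 equations removes the quadratic terms:
684.0 x − 176.2 y = -104280.13
312.6 x + 259.2 y = -30839.02
Solving the 2×2 system: x ≈ -139.7, y ≈ 49.5 km.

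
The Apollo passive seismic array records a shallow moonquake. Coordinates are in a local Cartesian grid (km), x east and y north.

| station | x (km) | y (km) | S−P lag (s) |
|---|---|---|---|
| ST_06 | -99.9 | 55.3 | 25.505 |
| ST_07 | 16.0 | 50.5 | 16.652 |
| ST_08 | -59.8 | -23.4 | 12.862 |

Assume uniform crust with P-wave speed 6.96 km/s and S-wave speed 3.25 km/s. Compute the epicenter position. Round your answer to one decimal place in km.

Distance from S−P lag: d = Δt · v_P v_S / (v_P − v_S) = Δt · (6.96·3.25)/(6.96−3.25) ≈ 6.0970·Δt.
So d_ST_06 = 155.50, d_ST_07 = 101.53, d_ST_08 = 78.42 km.
Circle about each station: (x + 99.9)² + (y − 55.3)² = 155.50²; (x − 16.0)² + (y − 50.5)² = 101.53²; (x + 59.8)² + (y + 23.4)² = 78.42².
Subtracting pairs of circle equations eliminates x²+y² and gives linear equations (the radical axes):
231.8 x − 9.6 y = 3640.06
80.2 x − 157.4 y = 9116.05
Solving the 2×2 system: x ≈ 13.6, y ≈ -51.0 km.

x ≈ 13.6 km, y ≈ -51.0 km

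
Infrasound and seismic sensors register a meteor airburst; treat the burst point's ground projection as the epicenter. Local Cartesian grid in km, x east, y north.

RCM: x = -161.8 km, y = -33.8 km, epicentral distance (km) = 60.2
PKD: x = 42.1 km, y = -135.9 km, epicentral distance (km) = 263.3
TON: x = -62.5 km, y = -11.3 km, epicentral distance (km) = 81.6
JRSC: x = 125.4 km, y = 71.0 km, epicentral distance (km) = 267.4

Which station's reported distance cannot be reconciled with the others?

PKD

Solve using three stations at a time. Using RCM, TON, JRSC (subtract circle equations pairwise → linear system) gives (x, y) ≈ (-137.4, 21.3).
Distances from that point to each station vs reported:
  RCM: calculated 60.3 vs reported 60.2 → residual 0.1 km
  PKD: calculated 238.6 vs reported 263.3 → residual 24.7 km
  TON: calculated 81.7 vs reported 81.6 → residual 0.1 km
  JRSC: calculated 267.4 vs reported 267.4 → residual 0.0 km
RCM, TON, JRSC are mutually consistent (residuals ≈ 0); PKD is off by 24.7 km.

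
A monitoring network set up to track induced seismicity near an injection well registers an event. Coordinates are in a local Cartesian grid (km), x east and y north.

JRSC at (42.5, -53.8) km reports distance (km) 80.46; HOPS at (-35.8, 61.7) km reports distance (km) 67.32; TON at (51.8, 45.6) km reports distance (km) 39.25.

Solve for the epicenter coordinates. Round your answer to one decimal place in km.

19.5 km east, 23.3 km north

Circle about each station: (x − 42.5)² + (y + 53.8)² = 80.46²; (x + 35.8)² + (y − 61.7)² = 67.32²; (x − 51.8)² + (y − 45.6)² = 39.25².
Subtracting the JRSC equation from the HOPS and TON equations removes the quadratic terms:
-156.6 x + 231.0 y = 2329.67
18.6 x + 198.8 y = 4995.16
Solving the 2×2 system: x ≈ 19.5, y ≈ 23.3 km.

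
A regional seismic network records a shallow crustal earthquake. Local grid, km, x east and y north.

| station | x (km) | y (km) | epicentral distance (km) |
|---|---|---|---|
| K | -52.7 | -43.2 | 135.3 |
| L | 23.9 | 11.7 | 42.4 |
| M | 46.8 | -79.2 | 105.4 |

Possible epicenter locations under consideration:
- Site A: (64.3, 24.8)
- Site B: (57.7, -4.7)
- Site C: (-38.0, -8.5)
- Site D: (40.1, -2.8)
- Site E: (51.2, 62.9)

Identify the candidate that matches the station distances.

For each candidate, compare |candidate − station| to the reported distance:
Site A: residuals K 0.0, L 0.1, M 0.1 → max 0.1 km
Site B: residuals K 18.4, L 4.8, M 30.1 → max 30.1 km
Site C: residuals K 97.6, L 22.7, M 5.0 → max 97.6 km
Site D: residuals K 34.1, L 20.7, M 28.7 → max 34.1 km
Site E: residuals K 13.2, L 15.6, M 36.8 → max 36.8 km
Only Site A has all residuals ≈ 0.

Site A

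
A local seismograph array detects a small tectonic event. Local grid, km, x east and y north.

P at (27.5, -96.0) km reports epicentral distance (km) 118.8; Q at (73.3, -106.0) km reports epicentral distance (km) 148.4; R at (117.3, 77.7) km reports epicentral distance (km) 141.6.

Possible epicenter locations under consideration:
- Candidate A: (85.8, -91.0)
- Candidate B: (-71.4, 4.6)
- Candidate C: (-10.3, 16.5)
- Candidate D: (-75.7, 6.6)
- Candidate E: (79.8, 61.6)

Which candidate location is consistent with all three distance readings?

For each candidate, compare |candidate − station| to the reported distance:
Candidate A: residuals P 60.3, Q 128.9, R 30.0 → max 128.9 km
Candidate B: residuals P 22.3, Q 33.7, R 60.8 → max 60.8 km
Candidate C: residuals P 0.1, Q 0.1, R 0.1 → max 0.1 km
Candidate D: residuals P 26.7, Q 38.4, R 64.1 → max 64.1 km
Candidate E: residuals P 47.3, Q 19.3, R 100.8 → max 100.8 km
Only Candidate C has all residuals ≈ 0.

Candidate C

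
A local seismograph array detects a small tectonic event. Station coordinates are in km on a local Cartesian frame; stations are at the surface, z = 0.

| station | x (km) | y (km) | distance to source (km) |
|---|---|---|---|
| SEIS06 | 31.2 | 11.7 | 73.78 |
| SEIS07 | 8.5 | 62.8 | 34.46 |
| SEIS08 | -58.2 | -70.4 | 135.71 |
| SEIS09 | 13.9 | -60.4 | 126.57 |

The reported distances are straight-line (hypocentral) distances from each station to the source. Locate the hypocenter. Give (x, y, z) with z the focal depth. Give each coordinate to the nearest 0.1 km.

Each station gives a sphere (x−x_i)² + (y−y_i)² + z² = d_i² (stations at z=0).
Subtracting the SEIS06 sphere from SEIS07 and SEIS08: z² cancels, leaving linear equations in x and y:
-45.4 x + 102.2 y = 7161.76
-178.8 x − 164.2 y = -5740.65
Solving: x ≈ -22.904, y ≈ 59.901 km (keep extra digits for the depth step; rounded: -22.9, 59.9).
Then from the SEIS06 sphere: z² = 73.78² − (x − 31.2)² − (y − 11.7)² with x = -22.904, y = 59.901, so z ≈ 13.889 ≈ 13.9 km.

x ≈ -22.9 km, y ≈ 59.9 km, depth ≈ 13.9 km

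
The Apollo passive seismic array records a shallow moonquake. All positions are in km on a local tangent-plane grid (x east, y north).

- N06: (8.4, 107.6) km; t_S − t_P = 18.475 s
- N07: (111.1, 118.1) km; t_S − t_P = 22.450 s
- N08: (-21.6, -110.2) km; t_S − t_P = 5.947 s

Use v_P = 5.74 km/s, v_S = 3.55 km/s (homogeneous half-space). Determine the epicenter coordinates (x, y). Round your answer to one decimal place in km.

x ≈ 9.3 km, y ≈ -64.3 km

Distance from S−P lag: d = Δt · v_P v_S / (v_P − v_S) = Δt · (5.74·3.55)/(5.74−3.55) ≈ 9.3046·Δt.
So d_N06 = 171.90, d_N07 = 208.89, d_N08 = 55.33 km.
Circle about each station: (x − 8.4)² + (y − 107.6)² = 171.90²; (x − 111.1)² + (y − 118.1)² = 208.89²; (x + 21.6)² + (y + 110.2)² = 55.33².
Subtracting pairs of circle equations eliminates x²+y² and gives linear equations (the radical axes):
205.4 x + 21.0 y = 557.08
-60.0 x − 435.6 y = 27450.48
Solving the 2×2 system: x ≈ 9.3, y ≈ -64.3 km.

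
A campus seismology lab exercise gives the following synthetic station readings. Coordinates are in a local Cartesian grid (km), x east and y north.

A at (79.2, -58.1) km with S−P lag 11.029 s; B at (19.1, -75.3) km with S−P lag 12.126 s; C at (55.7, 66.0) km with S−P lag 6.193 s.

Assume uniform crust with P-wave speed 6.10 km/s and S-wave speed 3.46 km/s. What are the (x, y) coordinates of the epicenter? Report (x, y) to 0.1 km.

x ≈ 37.9 km, y ≈ 19.8 km

Distance from S−P lag: d = Δt · v_P v_S / (v_P − v_S) = Δt · (6.10·3.46)/(6.10−3.46) ≈ 7.9947·Δt.
So d_A = 88.17, d_B = 96.94, d_C = 49.51 km.
Circle about each station: (x − 79.2)² + (y + 58.1)² = 88.17²; (x − 19.1)² + (y + 75.3)² = 96.94²; (x − 55.7)² + (y − 66.0)² = 49.51².
Subtracting pairs of circle equations eliminates x²+y² and gives linear equations (the radical axes):
-120.2 x − 34.4 y = -5236.76
-47.0 x + 248.2 y = 3132.95
Solving the 2×2 system: x ≈ 37.9, y ≈ 19.8 km.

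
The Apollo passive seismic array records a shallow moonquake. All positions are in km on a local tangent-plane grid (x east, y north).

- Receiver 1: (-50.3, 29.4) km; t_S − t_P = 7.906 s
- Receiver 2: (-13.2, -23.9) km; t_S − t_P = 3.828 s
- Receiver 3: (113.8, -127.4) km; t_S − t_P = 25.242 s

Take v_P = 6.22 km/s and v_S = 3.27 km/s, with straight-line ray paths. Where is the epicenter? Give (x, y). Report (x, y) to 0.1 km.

(-3.9, 0.8)

Distance from S−P lag: d = Δt · v_P v_S / (v_P − v_S) = Δt · (6.22·3.27)/(6.22−3.27) ≈ 6.8947·Δt.
So d_Receiver 1 = 54.51, d_Receiver 2 = 26.39, d_Receiver 3 = 174.04 km.
Circle about each station: (x + 50.3)² + (y − 29.4)² = 54.51²; (x + 13.2)² + (y + 23.9)² = 26.39²; (x − 113.8)² + (y + 127.4)² = 174.04².
Subtracting pairs of circle equations eliminates x²+y² and gives linear equations (the radical axes):
74.2 x − 106.6 y = -374.09
328.2 x − 313.6 y = -1531.83
Solving the 2×2 system: x ≈ -3.9, y ≈ 0.8 km.
Check against Receiver 1 (with the unrounded x, y): √((x + 50.3)²+(y − 29.4)²) = 54.50 ≈ 54.51 km. ✓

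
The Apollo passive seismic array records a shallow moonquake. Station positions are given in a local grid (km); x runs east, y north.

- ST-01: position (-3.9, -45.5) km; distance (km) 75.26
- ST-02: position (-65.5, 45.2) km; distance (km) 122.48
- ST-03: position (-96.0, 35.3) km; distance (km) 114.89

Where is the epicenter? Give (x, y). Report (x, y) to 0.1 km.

Circle about each station: (x + 3.9)² + (y + 45.5)² = 75.26²; (x + 65.5)² + (y − 45.2)² = 122.48²; (x + 96.0)² + (y − 35.3)² = 114.89².
Subtracting the ST-01 equation from the ST-02 and ST-03 equations removes the quadratic terms:
-123.2 x + 181.4 y = -5089.45
-184.2 x + 161.6 y = 840.99
Solving the 2×2 system: x ≈ -72.2, y ≈ -77.1 km.
Check against ST-01 (with the unrounded x, y): √((x + 3.9)²+(y + 45.5)²) = 75.25 ≈ 75.26 km. ✓

(-72.2, -77.1)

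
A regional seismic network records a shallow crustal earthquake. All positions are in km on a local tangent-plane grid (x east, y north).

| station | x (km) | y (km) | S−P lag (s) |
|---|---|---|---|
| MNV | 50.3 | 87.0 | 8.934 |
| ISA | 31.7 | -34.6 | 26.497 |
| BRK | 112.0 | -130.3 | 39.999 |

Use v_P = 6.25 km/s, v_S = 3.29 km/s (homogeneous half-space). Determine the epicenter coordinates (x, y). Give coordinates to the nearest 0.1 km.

72.9 km east, 144.8 km north

Distance from S−P lag: d = Δt · v_P v_S / (v_P − v_S) = Δt · (6.25·3.29)/(6.25−3.29) ≈ 6.9468·Δt.
So d_MNV = 62.06, d_ISA = 184.07, d_BRK = 277.86 km.
Circle about each station: (x − 50.3)² + (y − 87.0)² = 62.06²; (x − 31.7)² + (y + 34.6)² = 184.07²; (x − 112.0)² + (y + 130.3)² = 277.86².
Subtracting the MNV equation from the ISA and BRK equations removes the quadratic terms:
-37.2 x − 243.2 y = -37927.36
123.4 x − 434.6 y = -53931.74
Solving the 2×2 system: x ≈ 72.9, y ≈ 144.8 km.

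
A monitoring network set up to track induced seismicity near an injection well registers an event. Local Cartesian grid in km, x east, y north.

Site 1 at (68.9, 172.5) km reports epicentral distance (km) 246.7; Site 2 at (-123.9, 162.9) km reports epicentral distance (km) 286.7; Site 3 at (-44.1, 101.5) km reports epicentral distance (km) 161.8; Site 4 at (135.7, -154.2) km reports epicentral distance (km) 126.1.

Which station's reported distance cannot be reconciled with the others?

Site 3

Solve using three stations at a time. Using Site 1, Site 2, Site 4 (subtract circle equations pairwise → linear system) gives (x, y) ≈ (39.8, -72.4).
Distances from that point to each station vs reported:
  Site 1: calculated 246.7 vs reported 246.7 → residual 0.0 km
  Site 2: calculated 286.7 vs reported 286.7 → residual 0.0 km
  Site 3: calculated 193.1 vs reported 161.8 → residual 31.3 km
  Site 4: calculated 126.0 vs reported 126.1 → residual 0.1 km
Site 1, Site 2, Site 4 are mutually consistent (residuals ≈ 0); Site 3 is off by 31.3 km.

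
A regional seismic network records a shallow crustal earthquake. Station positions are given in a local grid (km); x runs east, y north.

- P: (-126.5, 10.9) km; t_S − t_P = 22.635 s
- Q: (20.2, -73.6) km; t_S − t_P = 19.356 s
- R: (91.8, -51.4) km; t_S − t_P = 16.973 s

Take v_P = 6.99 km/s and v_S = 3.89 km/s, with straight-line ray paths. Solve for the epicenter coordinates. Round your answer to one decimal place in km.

54.4 km east, 92.7 km north

Distance from S−P lag: d = Δt · v_P v_S / (v_P − v_S) = Δt · (6.99·3.89)/(6.99−3.89) ≈ 8.7713·Δt.
So d_P = 198.54, d_Q = 169.78, d_R = 148.88 km.
Circle about each station: (x + 126.5)² + (y − 10.9)² = 198.54²; (x − 20.2)² + (y + 73.6)² = 169.78²; (x − 91.8)² + (y + 51.4)² = 148.88².
Subtracting the P equation from the Q and R equations removes the quadratic terms:
293.4 x − 169.0 y = 296.82
436.6 x − 124.6 y = 12201.02
Solving the 2×2 system: x ≈ 54.4, y ≈ 92.7 km.
Check against P (with the unrounded x, y): √((x + 126.5)²+(y − 10.9)²) = 198.52 ≈ 198.54 km. ✓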